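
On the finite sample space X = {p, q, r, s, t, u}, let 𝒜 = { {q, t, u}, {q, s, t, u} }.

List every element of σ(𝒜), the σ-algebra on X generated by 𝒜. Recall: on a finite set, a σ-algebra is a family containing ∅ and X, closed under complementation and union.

Take S₀ = 𝒜 ∪ {∅, X} = { {}, {q, t, u}, {q, s, t, u}, X }.
Iteration 1 adds 2:
  {p, r}  = {q, s, t, u}ᶜ
  {p, r, s}  = {q, t, u}ᶜ
  (now 6)
Iteration 2. New:
  {p, q, r, t, u}  = {p, r} ∪ {q, t, u}
  (now 7)
Iteration 3: +1 →
  {s}  = {p, q, r, t, u}ᶜ
  (now 8)
Iteration 4: closed — nothing new.

σ(𝒜) = { {}, {s}, {p, r}, {p, r, s}, {q, t, u}, {q, s, t, u}, {p, q, r, t, u}, X }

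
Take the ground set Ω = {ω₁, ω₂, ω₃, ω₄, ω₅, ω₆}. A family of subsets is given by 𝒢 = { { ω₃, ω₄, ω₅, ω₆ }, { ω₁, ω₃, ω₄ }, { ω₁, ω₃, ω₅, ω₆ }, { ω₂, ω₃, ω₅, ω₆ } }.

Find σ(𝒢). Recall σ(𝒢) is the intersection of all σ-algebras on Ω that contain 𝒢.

Begin from { ∅, { ω₁, ω₃, ω₄ }, { ω₁, ω₃, ω₅, ω₆ }, { ω₂, ω₃, ω₅, ω₆ }, { ω₃, ω₄, ω₅, ω₆ }, Ω } (that is, 𝒢 plus ∅ and Ω).
Iteration 1 adds 7:
  { ω₁, ω₂ }  = complement { ω₃, ω₄, ω₅, ω₆ }
  { ω₁, ω₄ }  = complement { ω₂, ω₃, ω₅, ω₆ }
  { ω₂, ω₄ }  = complement { ω₁, ω₃, ω₅, ω₆ }
  { ω₂, ω₅, ω₆ }  = complement { ω₁, ω₃, ω₄ }
  { ω₁, ω₂, ω₃, ω₅, ω₆ }  = { ω₁, ω₃, ω₅, ω₆ } ∪ { ω₂, ω₃, ω₅, ω₆ }
  { ω₁, ω₃, ω₄, ω₅, ω₆ }  = { ω₁, ω₃, ω₅, ω₆ } ∪ { ω₁, ω₃, ω₄ }
  { ω₂, ω₃, ω₄, ω₅, ω₆ }  = { ω₃, ω₄, ω₅, ω₆ } ∪ { ω₂, ω₃, ω₅, ω₆ }
  — 13 sets.
Iteration 2 (8 new):
  { ω₁ }  = complement { ω₂, ω₃, ω₄, ω₅, ω₆ }
  { ω₂ }  = complement { ω₁, ω₃, ω₄, ω₅, ω₆ }
  { ω₄ }  = complement { ω₁, ω₂, ω₃, ω₅, ω₆ }
  { ω₁, ω₂, ω₄ }  = { ω₁, ω₂ } ∪ { ω₁, ω₄ }
  { ω₁, ω₂, ω₃, ω₄ }  = { ω₁, ω₂ } ∪ { ω₁, ω₃, ω₄ }
  { ω₁, ω₂, ω₅, ω₆ }  = { ω₁, ω₂ } ∪ { ω₂, ω₅, ω₆ }
  { ω₂, ω₄, ω₅, ω₆ }  = { ω₂, ω₅, ω₆ } ∪ { ω₂, ω₄ }
  { ω₁, ω₂, ω₄, ω₅, ω₆ }  = { ω₂, ω₅, ω₆ } ∪ { ω₁, ω₄ }
  — 21 sets.
Iteration 3: +5 →
  { ω₃ }  = complement { ω₁, ω₂, ω₄, ω₅, ω₆ }
  { ω₁, ω₃ }  = complement { ω₂, ω₄, ω₅, ω₆ }
  { ω₃, ω₄ }  = complement { ω₁, ω₂, ω₅, ω₆ }
  { ω₅, ω₆ }  = complement { ω₁, ω₂, ω₃, ω₄ }
  { ω₃, ω₅, ω₆ }  = complement { ω₁, ω₂, ω₄ }
  — 26 sets.
Iteration 4: +6 →
  { ω₂, ω₃ }  = { ω₂ } ∪ { ω₃ }
  { ω₁, ω₂, ω₃ }  = { ω₁, ω₂ } ∪ { ω₃ }
  { ω₁, ω₅, ω₆ }  = { ω₅, ω₆ } ∪ { ω₁ }
  { ω₂, ω₃, ω₄ }  = { ω₃, ω₄ } ∪ { ω₂ }
  { ω₄, ω₅, ω₆ }  = { ω₅, ω₆ } ∪ { ω₄ }
  { ω₁, ω₄, ω₅, ω₆ }  = { ω₅, ω₆ } ∪ { ω₁, ω₄ }
  — 32 sets.
Iteration 5: already closed under ᶜ and ∪.

σ(𝒢) = { ∅, { ω₁ }, { ω₂ }, { ω₃ }, { ω₄ }, { ω₁, ω₂ }, { ω₁, ω₃ }, { ω₁, ω₄ }, { ω₂, ω₃ }, { ω₂, ω₄ }, { ω₃, ω₄ }, { ω₅, ω₆ }, { ω₁, ω₂, ω₃ }, { ω₁, ω₂, ω₄ }, { ω₁, ω₃, ω₄ }, { ω₁, ω₅, ω₆ }, { ω₂, ω₃, ω₄ }, { ω₂, ω₅, ω₆ }, { ω₃, ω₅, ω₆ }, { ω₄, ω₅, ω₆ }, { ω₁, ω₂, ω₃, ω₄ }, { ω₁, ω₂, ω₅, ω₆ }, { ω₁, ω₃, ω₅, ω₆ }, { ω₁, ω₄, ω₅, ω₆ }, { ω₂, ω₃, ω₅, ω₆ }, { ω₂, ω₄, ω₅, ω₆ }, { ω₃, ω₄, ω₅, ω₆ }, { ω₁, ω₂, ω₃, ω₅, ω₆ }, { ω₁, ω₂, ω₄, ω₅, ω₆ }, { ω₁, ω₃, ω₄, ω₅, ω₆ }, { ω₂, ω₃, ω₄, ω₅, ω₆ }, Ω }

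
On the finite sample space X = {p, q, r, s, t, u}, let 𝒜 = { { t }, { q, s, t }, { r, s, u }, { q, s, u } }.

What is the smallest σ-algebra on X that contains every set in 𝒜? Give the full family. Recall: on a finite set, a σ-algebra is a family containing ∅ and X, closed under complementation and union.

Take S₀ = 𝒜 ∪ {∅, X} = { {}, { t }, { q, s, t }, { q, s, u }, { r, s, u }, X }.
Step 1: +8 →
  { p, q, t }  = ᶜ of { r, s, u }
  { p, r, t }  = ᶜ of { q, s, u }
  { p, r, u }  = ᶜ of { q, s, t }
  { q, r, s, u }  = { q, s, u } ∪ { r, s, u }
  { q, s, t, u }  = { q, s, u } ∪ { q, s, t }
  { r, s, t, u }  = { r, s, u } ∪ { t }
  { p, q, r, s, u }  = ᶜ of { t }
  { q, r, s, t, u }  = { r, s, u } ∪ { q, s, t }
  (now 14)
Step 2. New:
  { p }  = ᶜ of { q, r, s, t, u }
  { p, q }  = ᶜ of { r, s, t, u }
  { p, r }  = ᶜ of { q, s, t, u }
  { p, t }  = ᶜ of { q, r, s, u }
  { p, q, r, t }  = { p, r, t } ∪ { p, q, t }
  { p, q, s, t }  = { p, q, t } ∪ { q, s, t }
  { p, r, s, u }  = { p, r, u } ∪ { r, s, u }
  { p, r, t, u }  = { p, r, u } ∪ { p, r, t }
  { p, q, r, s, t }  = { p, r, t } ∪ { q, s, t }
  { p, q, r, t, u }  = { p, r, u } ∪ { p, q, t }
  { p, q, s, t, u }  = { q, s, u } ∪ { p, q, t }
  { p, r, s, t, u }  = { p, r, u } ∪ { r, s, t, u }
  (now 26)
Step 3: 11 new —
  { q }  = ᶜ of { p, r, s, t, u }
  { r }  = ᶜ of { p, q, s, t, u }
  { s }  = ᶜ of { p, q, r, t, u }
  { u }  = ᶜ of { p, q, r, s, t }
  { q, s }  = ᶜ of { p, r, t, u }
  { q, t }  = ᶜ of { p, r, s, u }
  { r, u }  = ᶜ of { p, q, s, t }
  { s, u }  = ᶜ of { p, q, r, t }
  { p, q, r }  = { p, r } ∪ { p, q }
  { p, q, r, u }  = { p, r, u } ∪ { p, q }
  { p, q, s, u }  = { q, s, u } ∪ { p, q }
  (now 37)
Step 4. New:
  { p, s }  = { p } ∪ { s }
  { p, u }  = { p } ∪ { u }
  { q, r }  = { q } ∪ { r }
  { q, u }  = { q } ∪ { u }
  { r, s }  = { r } ∪ { s }
  { r, t }  = ᶜ of { p, q, s, u }
  { s, t }  = ᶜ of { p, q, r, u }
  { t, u }  = { u } ∪ { t }
  { p, q, s }  = { p, q } ∪ { s }
  { p, q, u }  = { p, q } ∪ { u }
  { p, r, s }  = { p, r } ∪ { s }
  { p, s, t }  = { p, t } ∪ { s }
  { p, s, u }  = { p } ∪ { s, u }
  { p, t, u }  = { u } ∪ { p, t }
  { q, r, s }  = { r } ∪ { q, s }
  { q, r, t }  = { q, t } ∪ { r }
  { q, r, u }  = { q } ∪ { r, u }
  { q, t, u }  = { q, t } ∪ { u }
  { r, t, u }  = { t } ∪ { r, u }
  { s, t, u }  = ᶜ of { p, q, r }
  { p, q, r, s }  = { p, q, r } ∪ { s }
  { p, q, t, u }  = { u } ∪ { p, q, t }
  { p, r, s, t }  = { p, r, t } ∪ { s }
  { p, s, t, u }  = { p, t } ∪ { s, u }
  { q, r, s, t }  = { r } ∪ { q, s, t }
  { q, r, t, u }  = { q, t } ∪ { r, u }
  (now 63)
Step 5. New:
  { r, s, t }  = ᶜ of { p, q, u }
  (now 64)
Step 6: no new sets; the family is a σ-algebra.

Hence σ(𝒜) has 64 members: { {}, { p }, { q }, { r }, { s }, { t }, { u }, { p, q }, { p, r }, { p, s }, { p, t }, { p, u }, { q, r }, { q, s }, { q, t }, { q, u }, { r, s }, { r, t }, { r, u }, { s, t }, { s, u }, { t, u }, { p, q, r }, { p, q, s }, { p, q, t }, { p, q, u }, { p, r, s }, { p, r, t }, { p, r, u }, { p, s, t }, { p, s, u }, { p, t, u }, { q, r, s }, { q, r, t }, { q, r, u }, { q, s, t }, { q, s, u }, { q, t, u }, { r, s, t }, { r, s, u }, { r, t, u }, { s, t, u }, { p, q, r, s }, { p, q, r, t }, { p, q, r, u }, { p, q, s, t }, { p, q, s, u }, { p, q, t, u }, { p, r, s, t }, { p, r, s, u }, { p, r, t, u }, { p, s, t, u }, { q, r, s, t }, { q, r, s, u }, { q, r, t, u }, { q, s, t, u }, { r, s, t, u }, { p, q, r, s, t }, { p, q, r, s, u }, { p, q, r, t, u }, { p, q, s, t, u }, { p, r, s, t, u }, { q, r, s, t, u }, X }.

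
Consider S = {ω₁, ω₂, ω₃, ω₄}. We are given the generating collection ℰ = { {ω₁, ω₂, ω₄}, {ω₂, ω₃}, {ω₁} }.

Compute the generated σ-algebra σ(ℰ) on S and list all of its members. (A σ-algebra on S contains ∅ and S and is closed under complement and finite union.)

Begin from { {}, {ω₁}, {ω₂, ω₃}, {ω₁, ω₂, ω₄}, S } (that is, ℰ plus ∅ and S).
Round 1: 4 new —
  {ω₃}  = {ω₁, ω₂, ω₄}ᶜ
  {ω₁, ω₄}  = {ω₂, ω₃}ᶜ
  {ω₁, ω₂, ω₃}  = {ω₂, ω₃} ∪ {ω₁}
  {ω₂, ω₃, ω₄}  = {ω₁}ᶜ
  — 9 sets.
Round 2: 3 new —
  {ω₄}  = {ω₁, ω₂, ω₃}ᶜ
  {ω₁, ω₃}  = {ω₃} ∪ {ω₁}
  {ω₁, ω₃, ω₄}  = {ω₃} ∪ {ω₁, ω₄}
  — 12 sets.
Round 3: +3 →
  {ω₂}  = {ω₁, ω₃, ω₄}ᶜ
  {ω₂, ω₄}  = {ω₁, ω₃}ᶜ
  {ω₃, ω₄}  = {ω₃} ∪ {ω₄}
  — 15 sets.
Round 4: 1 new —
  {ω₁, ω₂}  = {ω₃, ω₄}ᶜ
  — 16 sets.
Round 5: no new sets; the family is a σ-algebra.

Therefore σ(ℰ) = { {}, {ω₁}, {ω₂}, {ω₃}, {ω₄}, {ω₁, ω₂}, {ω₁, ω₃}, {ω₁, ω₄}, {ω₂, ω₃}, {ω₂, ω₄}, {ω₃, ω₄}, {ω₁, ω₂, ω₃}, {ω₁, ω₂, ω₄}, {ω₁, ω₃, ω₄}, {ω₂, ω₃, ω₄}, S } (|σ(ℰ)| = 16).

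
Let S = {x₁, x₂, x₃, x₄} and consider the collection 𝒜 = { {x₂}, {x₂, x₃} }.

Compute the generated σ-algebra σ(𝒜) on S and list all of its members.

Start: 𝒜 ∪ {∅, S} = { {}, {x₂}, {x₂, x₃}, S }.
Step 1: +2 →
  {x₁, x₄}  = complement {x₂, x₃}
  {x₁, x₃, x₄}  = complement {x₂}
  — 6 sets.
Step 2: 1 new —
  {x₁, x₂, x₄}  = {x₁, x₄} ∪ {x₂}
  — 7 sets.
Step 3 adds 1:
  {x₃}  = complement {x₁, x₂, x₄}
  — 8 sets.
Step 4 adds nothing — fixpoint reached.

Hence σ(𝒜) has 8 members: { {}, {x₂}, {x₃}, {x₁, x₄}, {x₂, x₃}, {x₁, x₂, x₄}, {x₁, x₃, x₄}, S }.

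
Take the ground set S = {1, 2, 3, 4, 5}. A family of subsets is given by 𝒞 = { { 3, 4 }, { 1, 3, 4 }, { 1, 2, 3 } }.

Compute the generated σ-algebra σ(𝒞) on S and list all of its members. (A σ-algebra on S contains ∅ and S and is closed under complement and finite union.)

Start: 𝒞 ∪ {∅, S} = { {  }, { 3, 4 }, { 1, 2, 3 }, { 1, 3, 4 }, S }.
Pass 1 adds 4:
  { 2, 5 }  = complement { 1, 3, 4 }
  { 4, 5 }  = complement { 1, 2, 3 }
  { 1, 2, 5 }  = complement { 3, 4 }
  { 1, 2, 3, 4 }  = { 1, 3, 4 } ∪ { 1, 2, 3 }
  |family| = 9
Pass 2: 7 new —
  { 5 }  = complement { 1, 2, 3, 4 }
  { 2, 4, 5 }  = { 2, 5 } ∪ { 4, 5 }
  { 3, 4, 5 }  = { 3, 4 } ∪ { 4, 5 }
  { 1, 2, 3, 5 }  = { 2, 5 } ∪ { 1, 2, 3 }
  { 1, 2, 4, 5 }  = { 4, 5 } ∪ { 1, 2, 5 }
  { 1, 3, 4, 5 }  = { 4, 5 } ∪ { 1, 3, 4 }
  { 2, 3, 4, 5 }  = { 2, 5 } ∪ { 3, 4 }
  |family| = 16
Pass 3: 6 new —
  { 1 }  = complement { 2, 3, 4, 5 }
  { 2 }  = complement { 1, 3, 4, 5 }
  { 3 }  = complement { 1, 2, 4, 5 }
  { 4 }  = complement { 1, 2, 3, 5 }
  { 1, 2 }  = complement { 3, 4, 5 }
  { 1, 3 }  = complement { 2, 4, 5 }
  |family| = 22
Pass 4 adds 10:
  { 1, 4 }  = { 4 } ∪ { 1 }
  { 1, 5 }  = { 5 } ∪ { 1 }
  { 2, 3 }  = { 2 } ∪ { 3 }
  { 2, 4 }  = { 2 } ∪ { 4 }
  { 3, 5 }  = { 5 } ∪ { 3 }
  { 1, 2, 4 }  = { 1, 2 } ∪ { 4 }
  { 1, 3, 5 }  = { 5 } ∪ { 1, 3 }
  { 1, 4, 5 }  = { 4, 5 } ∪ { 1 }
  { 2, 3, 4 }  = { 3, 4 } ∪ { 2 }
  { 2, 3, 5 }  = { 2, 5 } ∪ { 3 }
  |family| = 32
Pass 5: closed — nothing new.

|σ(𝒞)| = 32.  σ(𝒞) = { {  }, { 1 }, { 2 }, { 3 }, { 4 }, { 5 }, { 1, 2 }, { 1, 3 }, { 1, 4 }, { 1, 5 }, { 2, 3 }, { 2, 4 }, { 2, 5 }, { 3, 4 }, { 3, 5 }, { 4, 5 }, { 1, 2, 3 }, { 1, 2, 4 }, { 1, 2, 5 }, { 1, 3, 4 }, { 1, 3, 5 }, { 1, 4, 5 }, { 2, 3, 4 }, { 2, 3, 5 }, { 2, 4, 5 }, { 3, 4, 5 }, { 1, 2, 3, 4 }, { 1, 2, 3, 5 }, { 1, 2, 4, 5 }, { 1, 3, 4, 5 }, { 2, 3, 4, 5 }, S }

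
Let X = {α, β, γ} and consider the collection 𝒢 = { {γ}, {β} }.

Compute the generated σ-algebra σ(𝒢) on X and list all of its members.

Start: 𝒢 ∪ {∅, X} = { {}, {β}, {γ}, X }.
Step 1 adds 3:
  {α,β}  = ᶜ of {γ}
  {α,γ}  = ᶜ of {β}
  {β,γ}  = {γ} ∪ {β}
  (now 7)
Step 2 (1 new):
  {α}  = ᶜ of {β,γ}
  (now 8)
Step 3: no new sets; the family is a σ-algebra.

Hence σ(𝒢) has 8 members: { {}, {α}, {β}, {γ}, {α,β}, {α,γ}, {β,γ}, X }.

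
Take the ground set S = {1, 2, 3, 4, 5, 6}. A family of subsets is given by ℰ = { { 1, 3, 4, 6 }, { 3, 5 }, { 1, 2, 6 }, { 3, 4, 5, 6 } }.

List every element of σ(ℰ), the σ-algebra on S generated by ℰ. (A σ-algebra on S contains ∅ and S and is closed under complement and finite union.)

Seed the family with ℰ together with ∅ and S: { {}, { 3, 5 }, { 1, 2, 6 }, { 1, 3, 4, 6 }, { 3, 4, 5, 6 }, S }.
Iteration 1: 7 new —
  { 1, 2 }  = ᶜ of { 3, 4, 5, 6 }
  { 2, 5 }  = ᶜ of { 1, 3, 4, 6 }
  { 3, 4, 5 }  = ᶜ of { 1, 2, 6 }
  { 1, 2, 4, 6 }  = ᶜ of { 3, 5 }
  { 1, 2, 3, 4, 6 }  = { 1, 3, 4, 6 } ∪ { 1, 2, 6 }
  { 1, 2, 3, 5, 6 }  = { 3, 5 } ∪ { 1, 2, 6 }
  { 1, 3, 4, 5, 6 }  = { 1, 3, 4, 6 } ∪ { 3, 4, 5, 6 }
Iteration 2 adds 11:
  { 2 }  = ᶜ of { 1, 3, 4, 5, 6 }
  { 4 }  = ᶜ of { 1, 2, 3, 5, 6 }
  { 5 }  = ᶜ of { 1, 2, 3, 4, 6 }
  { 1, 2, 5 }  = { 2, 5 } ∪ { 1, 2 }
  { 2, 3, 5 }  = { 2, 5 } ∪ { 3, 5 }
  { 1, 2, 3, 5 }  = { 1, 2 } ∪ { 3, 5 }
  { 1, 2, 5, 6 }  = { 2, 5 } ∪ { 1, 2, 6 }
  { 2, 3, 4, 5 }  = { 2, 5 } ∪ { 3, 4, 5 }
  { 1, 2, 3, 4, 5 }  = { 3, 4, 5 } ∪ { 1, 2 }
  { 1, 2, 4, 5, 6 }  = { 2, 5 } ∪ { 1, 2, 4, 6 }
  { 2, 3, 4, 5, 6 }  = { 2, 5 } ∪ { 3, 4, 5, 6 }
Iteration 3: 13 new —
  { 1 }  = ᶜ of { 2, 3, 4, 5, 6 }
  { 3 }  = ᶜ of { 1, 2, 4, 5, 6 }
  { 6 }  = ᶜ of { 1, 2, 3, 4, 5 }
  { 1, 6 }  = ᶜ of { 2, 3, 4, 5 }
  { 2, 4 }  = { 2 } ∪ { 4 }
  { 3, 4 }  = ᶜ of { 1, 2, 5, 6 }
  { 4, 5 }  = { 5 } ∪ { 4 }
  { 4, 6 }  = ᶜ of { 1, 2, 3, 5 }
  { 1, 2, 4 }  = { 1, 2 } ∪ { 4 }
  { 1, 4, 6 }  = ᶜ of { 2, 3, 5 }
  { 2, 4, 5 }  = { 2, 5 } ∪ { 4 }
  { 3, 4, 6 }  = ᶜ of { 1, 2, 5 }
  { 1, 2, 4, 5 }  = { 1, 2, 5 } ∪ { 4 }
Iteration 4 (26 new):
  { 1, 3 }  = { 1 } ∪ { 3 }
  { 1, 4 }  = { 1 } ∪ { 4 }
  { 1, 5 }  = { 1 } ∪ { 5 }
  { 2, 3 }  = { 2 } ∪ { 3 }
  { 2, 6 }  = { 2 } ∪ { 6 }
  { 3, 6 }  = ᶜ of { 1, 2, 4, 5 }
  { 5, 6 }  = { 6 } ∪ { 5 }
  { 1, 2, 3 }  = { 1, 2 } ∪ { 3 }
  { 1, 3, 4 }  = { 3, 4 } ∪ { 1 }
  { 1, 3, 5 }  = { 1 } ∪ { 3, 5 }
  { 1, 3, 6 }  = ᶜ of { 2, 4, 5 }
  { 1, 4, 5 }  = { 1 } ∪ { 4, 5 }
  { 1, 5, 6 }  = { 1, 6 } ∪ { 5 }
  { 2, 3, 4 }  = { 3, 4 } ∪ { 2 }
  { 2, 4, 6 }  = { 2 } ∪ { 4, 6 }
  { 2, 5, 6 }  = { 2, 5 } ∪ { 6 }
  { 3, 5, 6 }  = ᶜ of { 1, 2, 4 }
  { 4, 5, 6 }  = { 6 } ∪ { 4, 5 }
  { 1, 2, 3, 4 }  = { 3, 4 } ∪ { 1, 2 }
  { 1, 2, 3, 6 }  = ᶜ of { 4, 5 }
  { 1, 3, 4, 5 }  = { 3, 4, 5 } ∪ { 1 }
  { 1, 3, 5, 6 }  = ᶜ of { 2, 4 }
  { 1, 4, 5, 6 }  = { 1, 6 } ∪ { 4, 5 }
  { 2, 3, 4, 6 }  = { 2 } ∪ { 3, 4, 6 }
  { 2, 3, 5, 6 }  = { 6 } ∪ { 2, 3, 5 }
  { 2, 4, 5, 6 }  = { 2, 5 } ∪ { 4, 6 }
Iteration 5: +1 →
  { 2, 3, 6 }  = ᶜ of { 1, 4, 5 }
Iteration 6: stable.

σ(ℰ) = { {}, { 1 }, { 2 }, { 3 }, { 4 }, { 5 }, { 6 }, { 1, 2 }, { 1, 3 }, { 1, 4 }, { 1, 5 }, { 1, 6 }, { 2, 3 }, { 2, 4 }, { 2, 5 }, { 2, 6 }, { 3, 4 }, { 3, 5 }, { 3, 6 }, { 4, 5 }, { 4, 6 }, { 5, 6 }, { 1, 2, 3 }, { 1, 2, 4 }, { 1, 2, 5 }, { 1, 2, 6 }, { 1, 3, 4 }, { 1, 3, 5 }, { 1, 3, 6 }, { 1, 4, 5 }, { 1, 4, 6 }, { 1, 5, 6 }, { 2, 3, 4 }, { 2, 3, 5 }, { 2, 3, 6 }, { 2, 4, 5 }, { 2, 4, 6 }, { 2, 5, 6 }, { 3, 4, 5 }, { 3, 4, 6 }, { 3, 5, 6 }, { 4, 5, 6 }, { 1, 2, 3, 4 }, { 1, 2, 3, 5 }, { 1, 2, 3, 6 }, { 1, 2, 4, 5 }, { 1, 2, 4, 6 }, { 1, 2, 5, 6 }, { 1, 3, 4, 5 }, { 1, 3, 4, 6 }, { 1, 3, 5, 6 }, { 1, 4, 5, 6 }, { 2, 3, 4, 5 }, { 2, 3, 4, 6 }, { 2, 3, 5, 6 }, { 2, 4, 5, 6 }, { 3, 4, 5, 6 }, { 1, 2, 3, 4, 5 }, { 1, 2, 3, 4, 6 }, { 1, 2, 3, 5, 6 }, { 1, 2, 4, 5, 6 }, { 1, 3, 4, 5, 6 }, { 2, 3, 4, 5, 6 }, S }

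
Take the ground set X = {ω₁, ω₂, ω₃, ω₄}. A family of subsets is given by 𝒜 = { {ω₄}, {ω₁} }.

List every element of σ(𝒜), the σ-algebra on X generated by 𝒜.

σ(𝒜) = { {}, {ω₁}, {ω₄}, {ω₁,ω₄}, {ω₂,ω₃}, {ω₁,ω₂,ω₃}, {ω₂,ω₃,ω₄}, X }

Check:
Initial family (4 sets): { {}, {ω₁}, {ω₄}, X }.
Pass 1 (3 new):
  {ω₁,ω₄}  = {ω₄} ∪ {ω₁}
  {ω₁,ω₂,ω₃}  = ᶜ of {ω₄}
  {ω₂,ω₃,ω₄}  = ᶜ of {ω₁}
Pass 2: 1 new —
  {ω₂,ω₃}  = ᶜ of {ω₁,ω₄}
Pass 3: already closed under ᶜ and ∪.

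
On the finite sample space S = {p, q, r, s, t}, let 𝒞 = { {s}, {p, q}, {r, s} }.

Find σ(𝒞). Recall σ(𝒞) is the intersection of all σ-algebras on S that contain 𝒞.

Start: 𝒞 ∪ {∅, S} = { {}, {s}, {p, q}, {r, s}, S }.
Step 1. New:
  {p, q, s}  = {p, q} ∪ {s}
  {p, q, t}  = {r, s}ᶜ
  {r, s, t}  = {p, q}ᶜ
  {p, q, r, s}  = {r, s} ∪ {p, q}
  {p, q, r, t}  = {s}ᶜ
  [10 total]
Step 2. New:
  {t}  = {p, q, r, s}ᶜ
  {r, t}  = {p, q, s}ᶜ
  {p, q, s, t}  = {p, q, s} ∪ {p, q, t}
  [13 total]
Step 3. New:
  {r}  = {p, q, s, t}ᶜ
  {s, t}  = {s} ∪ {t}
  [15 total]
Step 4 adds 1:
  {p, q, r}  = {s, t}ᶜ
  [16 total]
Step 5: stable.

|σ(𝒞)| = 16.  σ(𝒞) = { {}, {r}, {s}, {t}, {p, q}, {r, s}, {r, t}, {s, t}, {p, q, r}, {p, q, s}, {p, q, t}, {r, s, t}, {p, q, r, s}, {p, q, r, t}, {p, q, s, t}, S }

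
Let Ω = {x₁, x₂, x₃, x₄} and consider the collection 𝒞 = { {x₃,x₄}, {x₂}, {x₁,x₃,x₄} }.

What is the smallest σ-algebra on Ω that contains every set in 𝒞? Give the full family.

Seed the family with 𝒞 together with ∅ and Ω: { ∅, {x₂}, {x₃,x₄}, {x₁,x₃,x₄}, Ω }.
Step 1. New:
  {x₁,x₂}  = {x₃,x₄}ᶜ
  {x₂,x₃,x₄}  = {x₃,x₄} ∪ {x₂}
  [7 total]
Step 2: 1 new —
  {x₁}  = {x₂,x₃,x₄}ᶜ
  [8 total]
Step 3: no new sets; the family is a σ-algebra.

σ(𝒞) = { ∅, {x₁}, {x₂}, {x₁,x₂}, {x₃,x₄}, {x₁,x₃,x₄}, {x₂,x₃,x₄}, Ω }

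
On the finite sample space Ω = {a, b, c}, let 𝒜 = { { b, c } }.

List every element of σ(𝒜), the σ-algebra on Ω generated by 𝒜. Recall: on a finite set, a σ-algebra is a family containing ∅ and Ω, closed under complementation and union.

Seed the family with 𝒜 together with ∅ and Ω: { {}, { b, c }, Ω }.
Round 1: 1 new —
  { a }  = { b, c }ᶜ
  [4 total]
Round 2: already closed under ᶜ and ∪.

σ(𝒜) = { {}, { a }, { b, c }, Ω }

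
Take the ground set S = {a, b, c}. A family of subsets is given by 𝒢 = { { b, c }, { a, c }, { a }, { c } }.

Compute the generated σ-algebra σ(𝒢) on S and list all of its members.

Take S₀ = 𝒢 ∪ {∅, S} = { {}, { a }, { c }, { a, c }, { b, c }, S }.
Pass 1: 2 new —
  { b }  = S∖{ a, c }
  { a, b }  = S∖{ c }
  [8 total]
After Pass 2 the family is unchanged; done.

|σ(𝒢)| = 8.  σ(𝒢) = { {}, { a }, { b }, { c }, { a, b }, { a, c }, { b, c }, S }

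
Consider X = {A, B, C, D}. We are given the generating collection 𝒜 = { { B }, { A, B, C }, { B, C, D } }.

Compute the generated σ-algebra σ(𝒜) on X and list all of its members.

Seed the family with 𝒜 together with ∅ and X: { ∅, { B }, { A, B, C }, { B, C, D }, X }.
Step 1 adds 3:
  { A }  = X∖{ B, C, D }
  { D }  = X∖{ A, B, C }
  { A, C, D }  = X∖{ B }
  [8 total]
Step 2 adds 3:
  { A, B }  = { B } ∪ { A }
  { A, D }  = { D } ∪ { A }
  { B, D }  = { D } ∪ { B }
  [11 total]
Step 3: +4 →
  { A, C }  = X∖{ B, D }
  { B, C }  = X∖{ A, D }
  { C, D }  = X∖{ A, B }
  { A, B, D }  = { A, D } ∪ { A, B }
  [15 total]
Step 4: 1 new —
  { C }  = X∖{ A, B, D }
  [16 total]
Step 5: stable.

|σ(𝒜)| = 16.  σ(𝒜) = { ∅, { A }, { B }, { C }, { D }, { A, B }, { A, C }, { A, D }, { B, C }, { B, D }, { C, D }, { A, B, C }, { A, B, D }, { A, C, D }, { B, C, D }, X }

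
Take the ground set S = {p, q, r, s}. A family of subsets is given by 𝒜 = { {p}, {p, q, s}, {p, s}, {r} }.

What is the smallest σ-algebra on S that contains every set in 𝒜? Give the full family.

Begin from { {}, {p}, {r}, {p, s}, {p, q, s}, S } (that is, 𝒜 plus ∅ and S).
Round 1. New:
  {p, r}  = {r} ∪ {p}
  {q, r}  = S∖{p, s}
  {p, r, s}  = {r} ∪ {p, s}
  {q, r, s}  = S∖{p}
  [10 total]
Round 2 (3 new):
  {q}  = S∖{p, r, s}
  {q, s}  = S∖{p, r}
  {p, q, r}  = {q, r} ∪ {p, r}
  [13 total]
Round 3. New:
  {s}  = S∖{p, q, r}
  {p, q}  = {q} ∪ {p}
  [15 total]
Round 4: 1 new —
  {r, s}  = S∖{p, q}
  [16 total]
After Round 5 the family is unchanged; done.

Hence σ(𝒜) has 16 members: { {}, {p}, {q}, {r}, {s}, {p, q}, {p, r}, {p, s}, {q, r}, {q, s}, {r, s}, {p, q, r}, {p, q, s}, {p, r, s}, {q, r, s}, S }.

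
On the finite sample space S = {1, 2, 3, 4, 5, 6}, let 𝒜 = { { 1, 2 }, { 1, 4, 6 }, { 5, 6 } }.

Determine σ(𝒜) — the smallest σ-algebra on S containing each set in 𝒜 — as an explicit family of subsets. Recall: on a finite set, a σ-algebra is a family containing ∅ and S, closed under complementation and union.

σ(𝒜) (64 sets): { {  }, { 1 }, { 2 }, { 3 }, { 4 }, { 5 }, { 6 }, { 1, 2 }, { 1, 3 }, { 1, 4 }, { 1, 5 }, { 1, 6 }, { 2, 3 }, { 2, 4 }, { 2, 5 }, { 2, 6 }, { 3, 4 }, { 3, 5 }, { 3, 6 }, { 4, 5 }, { 4, 6 }, { 5, 6 }, { 1, 2, 3 }, { 1, 2, 4 }, { 1, 2, 5 }, { 1, 2, 6 }, { 1, 3, 4 }, { 1, 3, 5 }, { 1, 3, 6 }, { 1, 4, 5 }, { 1, 4, 6 }, { 1, 5, 6 }, { 2, 3, 4 }, { 2, 3, 5 }, { 2, 3, 6 }, { 2, 4, 5 }, { 2, 4, 6 }, { 2, 5, 6 }, { 3, 4, 5 }, { 3, 4, 6 }, { 3, 5, 6 }, { 4, 5, 6 }, { 1, 2, 3, 4 }, { 1, 2, 3, 5 }, { 1, 2, 3, 6 }, { 1, 2, 4, 5 }, { 1, 2, 4, 6 }, { 1, 2, 5, 6 }, { 1, 3, 4, 5 }, { 1, 3, 4, 6 }, { 1, 3, 5, 6 }, { 1, 4, 5, 6 }, { 2, 3, 4, 5 }, { 2, 3, 4, 6 }, { 2, 3, 5, 6 }, { 2, 4, 5, 6 }, { 3, 4, 5, 6 }, { 1, 2, 3, 4, 5 }, { 1, 2, 3, 4, 6 }, { 1, 2, 3, 5, 6 }, { 1, 2, 4, 5, 6 }, { 1, 3, 4, 5, 6 }, { 2, 3, 4, 5, 6 }, S }

Working:
Seed the family with 𝒜 together with ∅ and S: { {  }, { 1, 2 }, { 5, 6 }, { 1, 4, 6 }, S }.
Step 1 adds 6:
  { 2, 3, 5 }  = S∖{ 1, 4, 6 }
  { 1, 2, 3, 4 }  = S∖{ 5, 6 }
  { 1, 2, 4, 6 }  = { 1, 2 } ∪ { 1, 4, 6 }
  { 1, 2, 5, 6 }  = { 5, 6 } ∪ { 1, 2 }
  { 1, 4, 5, 6 }  = { 5, 6 } ∪ { 1, 4, 6 }
  { 3, 4, 5, 6 }  = S∖{ 1, 2 }
  |family| = 11
Step 2 (11 new):
  { 2, 3 }  = S∖{ 1, 4, 5, 6 }
  { 3, 4 }  = S∖{ 1, 2, 5, 6 }
  { 3, 5 }  = S∖{ 1, 2, 4, 6 }
  { 1, 2, 3, 5 }  = { 1, 2 } ∪ { 2, 3, 5 }
  { 2, 3, 5, 6 }  = { 5, 6 } ∪ { 2, 3, 5 }
  { 1, 2, 3, 4, 5 }  = { 2, 3, 5 } ∪ { 1, 2, 3, 4 }
  { 1, 2, 3, 4, 6 }  = { 1, 2, 4, 6 } ∪ { 1, 2, 3, 4 }
  { 1, 2, 3, 5, 6 }  = { 2, 3, 5 } ∪ { 1, 2, 5, 6 }
  { 1, 2, 4, 5, 6 }  = { 1, 2, 4, 6 } ∪ { 5, 6 }
  { 1, 3, 4, 5, 6 }  = { 3, 4, 5, 6 } ∪ { 1, 4, 5, 6 }
  { 2, 3, 4, 5, 6 }  = { 3, 4, 5, 6 } ∪ { 2, 3, 5 }
  |family| = 22
Step 3. New:
  { 1 }  = S∖{ 2, 3, 4, 5, 6 }
  { 2 }  = S∖{ 1, 3, 4, 5, 6 }
  { 3 }  = S∖{ 1, 2, 4, 5, 6 }
  { 4 }  = S∖{ 1, 2, 3, 5, 6 }
  { 5 }  = S∖{ 1, 2, 3, 4, 6 }
  { 6 }  = S∖{ 1, 2, 3, 4, 5 }
  { 1, 4 }  = S∖{ 2, 3, 5, 6 }
  { 4, 6 }  = S∖{ 1, 2, 3, 5 }
  { 1, 2, 3 }  = { 1, 2 } ∪ { 2, 3 }
  { 2, 3, 4 }  = { 3, 4 } ∪ { 2, 3 }
  { 3, 4, 5 }  = { 3, 4 } ∪ { 3, 5 }
  { 3, 5, 6 }  = { 5, 6 } ∪ { 3, 5 }
  { 1, 3, 4, 6 }  = { 3, 4 } ∪ { 1, 4, 6 }
  { 2, 3, 4, 5 }  = { 3, 4 } ∪ { 2, 3, 5 }
  |family| = 36
Step 4. New:
  { 1, 3 }  = { 1 } ∪ { 3 }
  { 1, 5 }  = { 1 } ∪ { 5 }
  { 1, 6 }  = S∖{ 2, 3, 4, 5 }
  { 2, 4 }  = { 2 } ∪ { 4 }
  { 2, 5 }  = S∖{ 1, 3, 4, 6 }
  { 2, 6 }  = { 2 } ∪ { 6 }
  { 3, 6 }  = { 6 } ∪ { 3 }
  { 4, 5 }  = { 5 } ∪ { 4 }
  { 1, 2, 4 }  = S∖{ 3, 5, 6 }
  { 1, 2, 5 }  = { 1, 2 } ∪ { 5 }
  { 1, 2, 6 }  = S∖{ 3, 4, 5 }
  { 1, 3, 4 }  = { 3, 4 } ∪ { 1 }
  { 1, 3, 5 }  = { 1 } ∪ { 3, 5 }
  { 1, 4, 5 }  = { 5 } ∪ { 1, 4 }
  { 1, 5, 6 }  = S∖{ 2, 3, 4 }
  { 2, 3, 6 }  = { 6 } ∪ { 2, 3 }
  { 2, 4, 6 }  = { 2 } ∪ { 4, 6 }
  { 2, 5, 6 }  = { 5, 6 } ∪ { 2 }
  { 3, 4, 6 }  = { 3, 4 } ∪ { 6 }
  { 4, 5, 6 }  = S∖{ 1, 2, 3 }
  { 1, 2, 3, 6 }  = { 1, 2, 3 } ∪ { 6 }
  { 1, 3, 4, 5 }  = { 3, 4, 5 } ∪ { 1 }
  { 1, 3, 5, 6 }  = { 1 } ∪ { 3, 5, 6 }
  { 2, 3, 4, 6 }  = { 2, 3, 4 } ∪ { 6 }
  |family| = 60
Step 5 (4 new):
  { 1, 3, 6 }  = { 1, 6 } ∪ { 1, 3 }
  { 2, 4, 5 }  = { 2, 5 } ∪ { 4, 5 }
  { 1, 2, 4, 5 }  = S∖{ 3, 6 }
  { 2, 4, 5, 6 }  = S∖{ 1, 3 }
  |family| = 64
After Step 6 the family is unchanged; done.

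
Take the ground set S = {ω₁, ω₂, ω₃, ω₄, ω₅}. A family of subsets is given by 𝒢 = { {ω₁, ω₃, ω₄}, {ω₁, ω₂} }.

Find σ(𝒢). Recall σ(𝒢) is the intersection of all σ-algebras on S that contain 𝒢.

Seed the family with 𝒢 together with ∅ and S: { {}, {ω₁, ω₂}, {ω₁, ω₃, ω₄}, S }.
Round 1: +3 →
  {ω₂, ω₅}  = S∖{ω₁, ω₃, ω₄}
  {ω₃, ω₄, ω₅}  = S∖{ω₁, ω₂}
  {ω₁, ω₂, ω₃, ω₄}  = {ω₁, ω₂} ∪ {ω₁, ω₃, ω₄}
  |family| = 7
Round 2 (4 new):
  {ω₅}  = S∖{ω₁, ω₂, ω₃, ω₄}
  {ω₁, ω₂, ω₅}  = {ω₂, ω₅} ∪ {ω₁, ω₂}
  {ω₁, ω₃, ω₄, ω₅}  = {ω₃, ω₄, ω₅} ∪ {ω₁, ω₃, ω₄}
  {ω₂, ω₃, ω₄, ω₅}  = {ω₂, ω₅} ∪ {ω₃, ω₄, ω₅}
  |family| = 11
Round 3: +3 →
  {ω₁}  = S∖{ω₂, ω₃, ω₄, ω₅}
  {ω₂}  = S∖{ω₁, ω₃, ω₄, ω₅}
  {ω₃, ω₄}  = S∖{ω₁, ω₂, ω₅}
  |family| = 14
Round 4 (2 new):
  {ω₁, ω₅}  = {ω₅} ∪ {ω₁}
  {ω₂, ω₃, ω₄}  = {ω₃, ω₄} ∪ {ω₂}
  |family| = 16
Round 5 adds nothing — fixpoint reached.

|σ(𝒢)| = 16.  σ(𝒢) = { {}, {ω₁}, {ω₂}, {ω₅}, {ω₁, ω₂}, {ω₁, ω₅}, {ω₂, ω₅}, {ω₃, ω₄}, {ω₁, ω₂, ω₅}, {ω₁, ω₃, ω₄}, {ω₂, ω₃, ω₄}, {ω₃, ω₄, ω₅}, {ω₁, ω₂, ω₃, ω₄}, {ω₁, ω₃, ω₄, ω₅}, {ω₂, ω₃, ω₄, ω₅}, S }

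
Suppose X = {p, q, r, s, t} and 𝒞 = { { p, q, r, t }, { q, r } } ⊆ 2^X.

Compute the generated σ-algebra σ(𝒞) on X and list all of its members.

σ(𝒞) = { ∅, { s }, { p, t }, { q, r }, { p, s, t }, { q, r, s }, { p, q, r, t }, X }

Derivation:
Begin from { ∅, { q, r }, { p, q, r, t }, X } (that is, 𝒞 plus ∅ and X).
Pass 1 adds 2:
  { s }  = complement { p, q, r, t }
  { p, s, t }  = complement { q, r }
  (now 6)
Pass 2 adds 1:
  { q, r, s }  = { q, r } ∪ { s }
  (now 7)
Pass 3 adds 1:
  { p, t }  = complement { q, r, s }
  (now 8)
Pass 4: no new sets; the family is a σ-algebra.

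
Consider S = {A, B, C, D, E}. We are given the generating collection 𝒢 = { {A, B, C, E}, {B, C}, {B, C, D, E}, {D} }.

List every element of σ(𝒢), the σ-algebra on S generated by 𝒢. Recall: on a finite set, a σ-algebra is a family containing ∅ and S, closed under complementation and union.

Answer: σ(𝒢) = { {}, {A}, {D}, {E}, {A, D}, {A, E}, {B, C}, {D, E}, {A, B, C}, {A, D, E}, {B, C, D}, {B, C, E}, {A, B, C, D}, {A, B, C, E}, {B, C, D, E}, S }

Check:
Take S₀ = 𝒢 ∪ {∅, S} = { {}, {D}, {B, C}, {A, B, C, E}, {B, C, D, E}, S }.
Round 1. New:
  {A}  = ᶜ of {B, C, D, E}
  {A, D, E}  = ᶜ of {B, C}
  {B, C, D}  = {B, C} ∪ {D}
  (now 9)
Round 2: +4 →
  {A, D}  = {D} ∪ {A}
  {A, E}  = ᶜ of {B, C, D}
  {A, B, C}  = {B, C} ∪ {A}
  {A, B, C, D}  = {B, C, D} ∪ {A}
  (now 13)
Round 3. New:
  {E}  = ᶜ of {A, B, C, D}
  {D, E}  = ᶜ of {A, B, C}
  {B, C, E}  = ᶜ of {A, D}
  (now 16)
Round 4: no new sets; the family is a σ-algebra.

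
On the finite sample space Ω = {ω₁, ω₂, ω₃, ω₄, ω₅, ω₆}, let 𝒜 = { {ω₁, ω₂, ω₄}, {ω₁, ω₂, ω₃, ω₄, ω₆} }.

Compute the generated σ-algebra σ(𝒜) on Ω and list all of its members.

Initial family (4 sets): { {}, {ω₁, ω₂, ω₄}, {ω₁, ω₂, ω₃, ω₄, ω₆}, Ω }.
Step 1 adds 2:
  {ω₅}  = Ω∖{ω₁, ω₂, ω₃, ω₄, ω₆}
  {ω₃, ω₅, ω₆}  = Ω∖{ω₁, ω₂, ω₄}
  |family| = 6
Step 2. New:
  {ω₁, ω₂, ω₄, ω₅}  = {ω₁, ω₂, ω₄} ∪ {ω₅}
  |family| = 7
Step 3 (1 new):
  {ω₃, ω₆}  = Ω∖{ω₁, ω₂, ω₄, ω₅}
  |family| = 8
After Step 4 the family is unchanged; done.

|σ(𝒜)| = 8.  σ(𝒜) = { {}, {ω₅}, {ω₃, ω₆}, {ω₁, ω₂, ω₄}, {ω₃, ω₅, ω₆}, {ω₁, ω₂, ω₄, ω₅}, {ω₁, ω₂, ω₃, ω₄, ω₆}, Ω }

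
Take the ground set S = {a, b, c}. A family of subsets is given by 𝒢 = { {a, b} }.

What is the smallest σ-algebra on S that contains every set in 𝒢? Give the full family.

σ(𝒢) = { ∅, {c}, {a, b}, S }

Working:
Begin from { ∅, {a, b}, S } (that is, 𝒢 plus ∅ and S).
Iteration 1 (1 new):
  {c}  = {a, b}ᶜ
Iteration 2: already closed under ᶜ and ∪.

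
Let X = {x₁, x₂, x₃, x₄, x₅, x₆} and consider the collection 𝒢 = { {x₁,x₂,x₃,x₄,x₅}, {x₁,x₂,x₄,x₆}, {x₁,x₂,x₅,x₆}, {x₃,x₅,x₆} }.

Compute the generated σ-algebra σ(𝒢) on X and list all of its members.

σ(𝒢) = { {}, {x₃}, {x₄}, {x₅}, {x₆}, {x₁,x₂}, {x₃,x₄}, {x₃,x₅}, {x₃,x₆}, {x₄,x₅}, {x₄,x₆}, {x₅,x₆}, {x₁,x₂,x₃}, {x₁,x₂,x₄}, {x₁,x₂,x₅}, {x₁,x₂,x₆}, {x₃,x₄,x₅}, {x₃,x₄,x₆}, {x₃,x₅,x₆}, {x₄,x₅,x₆}, {x₁,x₂,x₃,x₄}, {x₁,x₂,x₃,x₅}, {x₁,x₂,x₃,x₆}, {x₁,x₂,x₄,x₅}, {x₁,x₂,x₄,x₆}, {x₁,x₂,x₅,x₆}, {x₃,x₄,x₅,x₆}, {x₁,x₂,x₃,x₄,x₅}, {x₁,x₂,x₃,x₄,x₆}, {x₁,x₂,x₃,x₅,x₆}, {x₁,x₂,x₄,x₅,x₆}, X }

Trace:
Begin from { {}, {x₃,x₅,x₆}, {x₁,x₂,x₄,x₆}, {x₁,x₂,x₅,x₆}, {x₁,x₂,x₃,x₄,x₅}, X } (that is, 𝒢 plus ∅ and X).
Pass 1: 6 new —
  {x₆}  = complement {x₁,x₂,x₃,x₄,x₅}
  {x₃,x₄}  = complement {x₁,x₂,x₅,x₆}
  {x₃,x₅}  = complement {x₁,x₂,x₄,x₆}
  {x₁,x₂,x₄}  = complement {x₃,x₅,x₆}
  {x₁,x₂,x₃,x₅,x₆}  = {x₃,x₅,x₆} ∪ {x₁,x₂,x₅,x₆}
  {x₁,x₂,x₄,x₅,x₆}  = {x₁,x₂,x₄,x₆} ∪ {x₁,x₂,x₅,x₆}
Pass 2 adds 7:
  {x₃}  = complement {x₁,x₂,x₄,x₅,x₆}
  {x₄}  = complement {x₁,x₂,x₃,x₅,x₆}
  {x₃,x₄,x₅}  = {x₃,x₄} ∪ {x₃,x₅}
  {x₃,x₄,x₆}  = {x₃,x₄} ∪ {x₆}
  {x₁,x₂,x₃,x₄}  = {x₃,x₄} ∪ {x₁,x₂,x₄}
  {x₃,x₄,x₅,x₆}  = {x₃,x₄} ∪ {x₃,x₅,x₆}
  {x₁,x₂,x₃,x₄,x₆}  = {x₃,x₄} ∪ {x₁,x₂,x₄,x₆}
Pass 3: +7 →
  {x₅}  = complement {x₁,x₂,x₃,x₄,x₆}
  {x₁,x₂}  = complement {x₃,x₄,x₅,x₆}
  {x₃,x₆}  = {x₆} ∪ {x₃}
  {x₄,x₆}  = {x₆} ∪ {x₄}
  {x₅,x₆}  = complement {x₁,x₂,x₃,x₄}
  {x₁,x₂,x₅}  = complement {x₃,x₄,x₆}
  {x₁,x₂,x₆}  = complement {x₃,x₄,x₅}
Pass 4 (6 new):
  {x₄,x₅}  = {x₅} ∪ {x₄}
  {x₁,x₂,x₃}  = {x₁,x₂} ∪ {x₃}
  {x₄,x₅,x₆}  = {x₅,x₆} ∪ {x₄}
  {x₁,x₂,x₃,x₅}  = complement {x₄,x₆}
  {x₁,x₂,x₃,x₆}  = {x₁,x₂} ∪ {x₃,x₆}
  {x₁,x₂,x₄,x₅}  = complement {x₃,x₆}
Pass 5: already closed under ᶜ and ∪.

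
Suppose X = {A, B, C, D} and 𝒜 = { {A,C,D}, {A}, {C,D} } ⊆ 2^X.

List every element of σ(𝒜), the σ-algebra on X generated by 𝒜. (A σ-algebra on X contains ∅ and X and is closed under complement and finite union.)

Start: 𝒜 ∪ {∅, X} = { {}, {A}, {C,D}, {A,C,D}, X }.
Round 1: 3 new —
  {B}  = complement {A,C,D}
  {A,B}  = complement {C,D}
  {B,C,D}  = complement {A}
  |family| = 8
After Round 2 the family is unchanged; done.

|σ(𝒜)| = 8.  σ(𝒜) = { {}, {A}, {B}, {A,B}, {C,D}, {A,C,D}, {B,C,D}, X }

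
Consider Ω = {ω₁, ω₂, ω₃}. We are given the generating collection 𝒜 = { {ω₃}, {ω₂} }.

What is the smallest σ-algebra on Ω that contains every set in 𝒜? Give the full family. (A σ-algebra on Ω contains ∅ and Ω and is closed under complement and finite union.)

Answer: σ(𝒜) = { {}, {ω₁}, {ω₂}, {ω₃}, {ω₁, ω₂}, {ω₁, ω₃}, {ω₂, ω₃}, Ω }

Check:
Take S₀ = 𝒜 ∪ {∅, Ω} = { {}, {ω₂}, {ω₃}, Ω }.
Round 1 adds 3:
  {ω₁, ω₂}  = ᶜ of {ω₃}
  {ω₁, ω₃}  = ᶜ of {ω₂}
  {ω₂, ω₃}  = {ω₃} ∪ {ω₂}
  [7 total]
Round 2: +1 →
  {ω₁}  = ᶜ of {ω₂, ω₃}
  [8 total]
Round 3: stable.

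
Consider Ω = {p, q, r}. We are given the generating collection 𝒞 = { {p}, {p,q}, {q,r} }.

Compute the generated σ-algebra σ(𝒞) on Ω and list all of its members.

Initial family (5 sets): { ∅, {p}, {p,q}, {q,r}, Ω }.
Pass 1. New:
  {r}  = complement {p,q}
  |family| = 6
Pass 2: 1 new —
  {p,r}  = {r} ∪ {p}
  |family| = 7
Pass 3. New:
  {q}  = complement {p,r}
  |family| = 8
After Pass 4 the family is unchanged; done.

σ(𝒞) = { ∅, {p}, {q}, {r}, {p,q}, {p,r}, {q,r}, Ω }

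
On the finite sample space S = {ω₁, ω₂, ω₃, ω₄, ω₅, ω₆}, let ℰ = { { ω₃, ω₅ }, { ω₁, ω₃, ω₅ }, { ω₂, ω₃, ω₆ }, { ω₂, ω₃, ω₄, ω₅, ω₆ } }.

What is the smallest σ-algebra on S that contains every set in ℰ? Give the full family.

Start: ℰ ∪ {∅, S} = { ∅, { ω₃, ω₅ }, { ω₁, ω₃, ω₅ }, { ω₂, ω₃, ω₆ }, { ω₂, ω₃, ω₄, ω₅, ω₆ }, S }.
Pass 1 (6 new):
  { ω₁ }  = S∖{ ω₂, ω₃, ω₄, ω₅, ω₆ }
  { ω₁, ω₄, ω₅ }  = S∖{ ω₂, ω₃, ω₆ }
  { ω₂, ω₄, ω₆ }  = S∖{ ω₁, ω₃, ω₅ }
  { ω₁, ω₂, ω₄, ω₆ }  = S∖{ ω₃, ω₅ }
  { ω₂, ω₃, ω₅, ω₆ }  = { ω₂, ω₃, ω₆ } ∪ { ω₃, ω₅ }
  { ω₁, ω₂, ω₃, ω₅, ω₆ }  = { ω₂, ω₃, ω₆ } ∪ { ω₁, ω₃, ω₅ }
  (now 12)
Pass 2. New:
  { ω₄ }  = S∖{ ω₁, ω₂, ω₃, ω₅, ω₆ }
  { ω₁, ω₄ }  = S∖{ ω₂, ω₃, ω₅, ω₆ }
  { ω₁, ω₂, ω₃, ω₆ }  = { ω₂, ω₃, ω₆ } ∪ { ω₁ }
  { ω₁, ω₃, ω₄, ω₅ }  = { ω₁, ω₄, ω₅ } ∪ { ω₁, ω₃, ω₅ }
  { ω₂, ω₃, ω₄, ω₆ }  = { ω₂, ω₄, ω₆ } ∪ { ω₂, ω₃, ω₆ }
  { ω₁, ω₂, ω₃, ω₄, ω₆ }  = { ω₁, ω₂, ω₄, ω₆ } ∪ { ω₂, ω₃, ω₆ }
  { ω₁, ω₂, ω₄, ω₅, ω₆ }  = { ω₁, ω₄, ω₅ } ∪ { ω₂, ω₄, ω₆ }
  (now 19)
Pass 3: +6 →
  { ω₃ }  = S∖{ ω₁, ω₂, ω₄, ω₅, ω₆ }
  { ω₅ }  = S∖{ ω₁, ω₂, ω₃, ω₄, ω₆ }
  { ω₁, ω₅ }  = S∖{ ω₂, ω₃, ω₄, ω₆ }
  { ω₂, ω₆ }  = S∖{ ω₁, ω₃, ω₄, ω₅ }
  { ω₄, ω₅ }  = S∖{ ω₁, ω₂, ω₃, ω₆ }
  { ω₃, ω₄, ω₅ }  = { ω₃, ω₅ } ∪ { ω₄ }
  (now 25)
Pass 4 adds 7:
  { ω₁, ω₃ }  = { ω₁ } ∪ { ω₃ }
  { ω₃, ω₄ }  = { ω₃ } ∪ { ω₄ }
  { ω₁, ω₂, ω₆ }  = S∖{ ω₃, ω₄, ω₅ }
  { ω₁, ω₃, ω₄ }  = { ω₃ } ∪ { ω₁, ω₄ }
  { ω₂, ω₅, ω₆ }  = { ω₂, ω₆ } ∪ { ω₅ }
  { ω₁, ω₂, ω₅, ω₆ }  = { ω₂, ω₆ } ∪ { ω₁, ω₅ }
  { ω₂, ω₄, ω₅, ω₆ }  = { ω₂, ω₄, ω₆ } ∪ { ω₅ }
  (now 32)
Pass 5: no new sets; the family is a σ-algebra.

|σ(ℰ)| = 32.  σ(ℰ) = { ∅, { ω₁ }, { ω₃ }, { ω₄ }, { ω₅ }, { ω₁, ω₃ }, { ω₁, ω₄ }, { ω₁, ω₅ }, { ω₂, ω₆ }, { ω₃, ω₄ }, { ω₃, ω₅ }, { ω₄, ω₅ }, { ω₁, ω₂, ω₆ }, { ω₁, ω₃, ω₄ }, { ω₁, ω₃, ω₅ }, { ω₁, ω₄, ω₅ }, { ω₂, ω₃, ω₆ }, { ω₂, ω₄, ω₆ }, { ω₂, ω₅, ω₆ }, { ω₃, ω₄, ω₅ }, { ω₁, ω₂, ω₃, ω₆ }, { ω₁, ω₂, ω₄, ω₆ }, { ω₁, ω₂, ω₅, ω₆ }, { ω₁, ω₃, ω₄, ω₅ }, { ω₂, ω₃, ω₄, ω₆ }, { ω₂, ω₃, ω₅, ω₆ }, { ω₂, ω₄, ω₅, ω₆ }, { ω₁, ω₂, ω₃, ω₄, ω₆ }, { ω₁, ω₂, ω₃, ω₅, ω₆ }, { ω₁, ω₂, ω₄, ω₅, ω₆ }, { ω₂, ω₃, ω₄, ω₅, ω₆ }, S }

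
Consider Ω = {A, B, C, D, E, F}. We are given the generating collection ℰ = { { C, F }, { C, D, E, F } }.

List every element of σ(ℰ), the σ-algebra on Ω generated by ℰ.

|σ(ℰ)| = 8.  σ(ℰ) = { {}, { A, B }, { C, F }, { D, E }, { A, B, C, F }, { A, B, D, E }, { C, D, E, F }, Ω }

Working:
Begin from { {}, { C, F }, { C, D, E, F }, Ω } (that is, ℰ plus ∅ and Ω).
Step 1. New:
  { A, B }  = ᶜ of { C, D, E, F }
  { A, B, D, E }  = ᶜ of { C, F }
  — 6 sets.
Step 2 adds 1:
  { A, B, C, F }  = { A, B } ∪ { C, F }
  — 7 sets.
Step 3: 1 new —
  { D, E }  = ᶜ of { A, B, C, F }
  — 8 sets.
Step 4: stable.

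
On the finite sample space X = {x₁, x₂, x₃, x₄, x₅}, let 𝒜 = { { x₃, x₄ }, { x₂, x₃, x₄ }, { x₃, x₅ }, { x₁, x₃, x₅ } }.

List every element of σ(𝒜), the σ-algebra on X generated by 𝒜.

Initial family (6 sets): { ∅, { x₃, x₄ }, { x₃, x₅ }, { x₁, x₃, x₅ }, { x₂, x₃, x₄ }, X }.
Round 1. New:
  { x₁, x₅ }  = { x₂, x₃, x₄ }ᶜ
  { x₂, x₄ }  = { x₁, x₃, x₅ }ᶜ
  { x₁, x₂, x₄ }  = { x₃, x₅ }ᶜ
  { x₁, x₂, x₅ }  = { x₃, x₄ }ᶜ
  { x₃, x₄, x₅ }  = { x₃, x₄ } ∪ { x₃, x₅ }
  { x₁, x₃, x₄, x₅ }  = { x₃, x₄ } ∪ { x₁, x₃, x₅ }
  { x₂, x₃, x₄, x₅ }  = { x₂, x₃, x₄ } ∪ { x₃, x₅ }
  |family| = 13
Round 2: +6 →
  { x₁ }  = { x₂, x₃, x₄, x₅ }ᶜ
  { x₂ }  = { x₁, x₃, x₄, x₅ }ᶜ
  { x₁, x₂ }  = { x₃, x₄, x₅ }ᶜ
  { x₁, x₂, x₃, x₄ }  = { x₃, x₄ } ∪ { x₁, x₂, x₄ }
  { x₁, x₂, x₃, x₅ }  = { x₁, x₃, x₅ } ∪ { x₁, x₂, x₅ }
  { x₁, x₂, x₄, x₅ }  = { x₁, x₂, x₄ } ∪ { x₁, x₂, x₅ }
  |family| = 19
Round 3. New:
  { x₃ }  = { x₁, x₂, x₄, x₅ }ᶜ
  { x₄ }  = { x₁, x₂, x₃, x₅ }ᶜ
  { x₅ }  = { x₁, x₂, x₃, x₄ }ᶜ
  { x₁, x₃, x₄ }  = { x₃, x₄ } ∪ { x₁ }
  { x₂, x₃, x₅ }  = { x₂ } ∪ { x₃, x₅ }
  |family| = 24
Round 4: +8 →
  { x₁, x₃ }  = { x₃ } ∪ { x₁ }
  { x₁, x₄ }  = { x₂, x₃, x₅ }ᶜ
  { x₂, x₃ }  = { x₂ } ∪ { x₃ }
  { x₂, x₅ }  = { x₁, x₃, x₄ }ᶜ
  { x₄, x₅ }  = { x₅ } ∪ { x₄ }
  { x₁, x₂, x₃ }  = { x₁, x₂ } ∪ { x₃ }
  { x₁, x₄, x₅ }  = { x₁, x₅ } ∪ { x₄ }
  { x₂, x₄, x₅ }  = { x₅ } ∪ { x₂, x₄ }
  |family| = 32
Round 5: already closed under ᶜ and ∪.

Hence σ(𝒜) has 32 members: { ∅, { x₁ }, { x₂ }, { x₃ }, { x₄ }, { x₅ }, { x₁, x₂ }, { x₁, x₃ }, { x₁, x₄ }, { x₁, x₅ }, { x₂, x₃ }, { x₂, x₄ }, { x₂, x₅ }, { x₃, x₄ }, { x₃, x₅ }, { x₄, x₅ }, { x₁, x₂, x₃ }, { x₁, x₂, x₄ }, { x₁, x₂, x₅ }, { x₁, x₃, x₄ }, { x₁, x₃, x₅ }, { x₁, x₄, x₅ }, { x₂, x₃, x₄ }, { x₂, x₃, x₅ }, { x₂, x₄, x₅ }, { x₃, x₄, x₅ }, { x₁, x₂, x₃, x₄ }, { x₁, x₂, x₃, x₅ }, { x₁, x₂, x₄, x₅ }, { x₁, x₃, x₄, x₅ }, { x₂, x₃, x₄, x₅ }, X }.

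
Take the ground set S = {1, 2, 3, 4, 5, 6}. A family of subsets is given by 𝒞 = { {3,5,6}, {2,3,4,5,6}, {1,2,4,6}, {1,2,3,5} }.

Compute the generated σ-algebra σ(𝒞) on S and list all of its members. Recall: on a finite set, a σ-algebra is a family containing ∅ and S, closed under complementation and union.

Begin from { {}, {3,5,6}, {1,2,3,5}, {1,2,4,6}, {2,3,4,5,6}, S } (that is, 𝒞 plus ∅ and S).
Pass 1. New:
  {1}  = complement {2,3,4,5,6}
  {3,5}  = complement {1,2,4,6}
  {4,6}  = complement {1,2,3,5}
  {1,2,4}  = complement {3,5,6}
  {1,2,3,5,6}  = {3,5,6} ∪ {1,2,3,5}
  [11 total]
Pass 2 adds 6:
  {4}  = complement {1,2,3,5,6}
  {1,3,5}  = {3,5} ∪ {1}
  {1,4,6}  = {4,6} ∪ {1}
  {1,3,5,6}  = {3,5,6} ∪ {1}
  {3,4,5,6}  = {3,5,6} ∪ {4,6}
  {1,2,3,4,5}  = {1,2,4} ∪ {3,5}
  [17 total]
Pass 3. New:
  {6}  = complement {1,2,3,4,5}
  {1,2}  = complement {3,4,5,6}
  {1,4}  = {1} ∪ {4}
  {2,4}  = complement {1,3,5,6}
  {2,3,5}  = complement {1,4,6}
  {2,4,6}  = complement {1,3,5}
  {3,4,5}  = {3,5} ∪ {4}
  {1,3,4,5}  = {4} ∪ {1,3,5}
  {1,3,4,5,6}  = {1,3,5,6} ∪ {3,4,5,6}
  [26 total]
Pass 4 adds 6:
  {2}  = complement {1,3,4,5,6}
  {1,6}  = {6} ∪ {1}
  {2,6}  = complement {1,3,4,5}
  {1,2,6}  = complement {3,4,5}
  {2,3,4,5}  = {3,4,5} ∪ {2,3,5}
  {2,3,5,6}  = complement {1,4}
  [32 total]
Pass 5 adds nothing — fixpoint reached.

σ(𝒞) = { {}, {1}, {2}, {4}, {6}, {1,2}, {1,4}, {1,6}, {2,4}, {2,6}, {3,5}, {4,6}, {1,2,4}, {1,2,6}, {1,3,5}, {1,4,6}, {2,3,5}, {2,4,6}, {3,4,5}, {3,5,6}, {1,2,3,5}, {1,2,4,6}, {1,3,4,5}, {1,3,5,6}, {2,3,4,5}, {2,3,5,6}, {3,4,5,6}, {1,2,3,4,5}, {1,2,3,5,6}, {1,3,4,5,6}, {2,3,4,5,6}, S }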